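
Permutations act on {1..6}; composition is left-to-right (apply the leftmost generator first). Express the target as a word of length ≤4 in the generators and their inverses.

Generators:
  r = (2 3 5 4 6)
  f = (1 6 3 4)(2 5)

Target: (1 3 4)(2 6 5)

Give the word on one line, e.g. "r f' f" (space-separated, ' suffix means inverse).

r' r' f f

  after r': (2 6 4 5 3)
  after r': (2 4 3 6 5)
  after f: (1 6 2)
  after f: (1 3 4)(2 6 5)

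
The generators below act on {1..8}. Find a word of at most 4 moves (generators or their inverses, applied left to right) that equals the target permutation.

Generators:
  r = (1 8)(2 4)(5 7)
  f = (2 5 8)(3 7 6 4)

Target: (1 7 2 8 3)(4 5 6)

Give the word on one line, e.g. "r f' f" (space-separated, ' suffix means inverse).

f' r f' r'

  after f': (2 8 5)(3 4 6 7)
  after r: (1 8 7 3 2)(4 6 5)
  after f': (1 5 6 2)(3 8)(4 7)
  after r': (1 7 2 8 3)(4 5 6)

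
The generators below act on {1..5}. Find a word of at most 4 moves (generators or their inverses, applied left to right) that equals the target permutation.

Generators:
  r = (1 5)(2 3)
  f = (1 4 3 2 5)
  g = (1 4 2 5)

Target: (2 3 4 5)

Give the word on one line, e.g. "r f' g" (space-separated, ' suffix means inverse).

r' f r' g

  after r': (1 5)(2 3)
  after f: (3 5 4)
  after r': (1 5 4 2 3)
  after g: (2 3 4 5)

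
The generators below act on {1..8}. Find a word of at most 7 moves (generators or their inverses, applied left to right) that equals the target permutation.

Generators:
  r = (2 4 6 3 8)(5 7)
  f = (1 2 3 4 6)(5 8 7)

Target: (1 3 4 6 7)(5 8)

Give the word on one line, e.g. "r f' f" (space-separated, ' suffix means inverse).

  after f': (1 6 4 3 2)(5 7 8)
  after r: (1 3 4 8 7 2)
  after r: (1 8 5 7 4 2)(3 6)
  after r: (1 2)(6 8 7)
  after f: (1 3 4 6 7)(5 8)

f' r r r f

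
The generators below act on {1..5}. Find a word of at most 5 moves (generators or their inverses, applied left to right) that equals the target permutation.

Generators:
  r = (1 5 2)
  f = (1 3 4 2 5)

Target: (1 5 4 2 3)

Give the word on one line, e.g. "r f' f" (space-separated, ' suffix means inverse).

f r f' f'

  after f: (1 3 4 2 5)
  after r: (1 3 4)
  after f': (2 4 5)
  after f': (1 5 4 2 3)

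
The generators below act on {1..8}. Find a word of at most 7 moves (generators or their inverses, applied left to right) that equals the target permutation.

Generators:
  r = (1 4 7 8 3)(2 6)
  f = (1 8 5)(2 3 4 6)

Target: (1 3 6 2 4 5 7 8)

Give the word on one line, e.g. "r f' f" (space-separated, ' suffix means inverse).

  after r: (1 4 7 8 3)(2 6)
  after r: (1 7 3 4 8)
  after f: (1 7 4 5)(2 3 6)
  after r: (1 8 3 2)(4 5)
  after r: (1 3 6 2 4 5 7 8)

r r f r r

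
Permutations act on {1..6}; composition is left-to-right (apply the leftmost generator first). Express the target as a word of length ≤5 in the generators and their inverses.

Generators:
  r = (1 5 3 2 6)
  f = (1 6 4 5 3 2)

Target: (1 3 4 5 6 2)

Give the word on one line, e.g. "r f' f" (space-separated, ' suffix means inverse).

f' r f' f' r'

  after f': (1 2 3 5 4 6)
  after r: (1 6 5 4)
  after f': (2 3 5 6 4)
  after f': (1 2 5)(3 4)
  after r': (1 3 4 5 6 2)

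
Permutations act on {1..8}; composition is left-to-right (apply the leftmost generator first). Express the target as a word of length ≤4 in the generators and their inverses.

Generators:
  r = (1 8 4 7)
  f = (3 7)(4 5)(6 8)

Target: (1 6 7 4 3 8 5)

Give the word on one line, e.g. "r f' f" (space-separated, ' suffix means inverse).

r f r r

  after r: (1 8 4 7)
  after f: (1 6 8 5 4 3 7)
  after r: (1 6 4 3)(5 7 8)
  after r: (1 6 7 4 3 8 5)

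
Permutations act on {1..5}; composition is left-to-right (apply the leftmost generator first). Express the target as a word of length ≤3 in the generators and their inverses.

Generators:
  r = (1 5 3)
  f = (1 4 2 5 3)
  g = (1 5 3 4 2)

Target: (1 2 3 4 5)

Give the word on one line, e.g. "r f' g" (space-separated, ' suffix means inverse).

f f

  after f: (1 4 2 5 3)
  after f: (1 2 3 4 5)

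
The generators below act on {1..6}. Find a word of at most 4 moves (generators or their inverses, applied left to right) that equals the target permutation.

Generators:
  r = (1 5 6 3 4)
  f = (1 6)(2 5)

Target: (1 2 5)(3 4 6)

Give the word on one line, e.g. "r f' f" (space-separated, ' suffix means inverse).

r f'

  after r: (1 5 6 3 4)
  after f': (1 2 5)(3 4 6)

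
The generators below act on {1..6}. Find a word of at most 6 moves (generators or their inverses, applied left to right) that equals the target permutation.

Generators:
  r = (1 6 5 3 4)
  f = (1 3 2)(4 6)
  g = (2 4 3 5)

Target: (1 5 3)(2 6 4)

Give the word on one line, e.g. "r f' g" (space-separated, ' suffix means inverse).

g r g' r

  after g: (2 4 3 5)
  after r: (1 6 5 2)
  after g': (1 6 3 4 2)
  after r: (1 5 3)(2 6 4)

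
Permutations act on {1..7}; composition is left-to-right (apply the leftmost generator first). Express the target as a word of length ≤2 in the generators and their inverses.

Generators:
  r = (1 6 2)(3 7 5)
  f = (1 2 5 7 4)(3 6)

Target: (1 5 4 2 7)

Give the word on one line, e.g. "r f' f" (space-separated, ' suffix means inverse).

  after f: (1 2 5 7 4)(3 6)
  after f: (1 5 4 2 7)

f f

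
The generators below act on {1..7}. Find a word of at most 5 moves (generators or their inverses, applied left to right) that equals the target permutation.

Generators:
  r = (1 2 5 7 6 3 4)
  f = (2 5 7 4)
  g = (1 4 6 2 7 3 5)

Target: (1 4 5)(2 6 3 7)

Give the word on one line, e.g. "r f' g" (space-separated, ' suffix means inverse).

f f r f'

  after f: (2 5 7 4)
  after f: (2 7)(4 5)
  after r: (1 2 6 3 4 7 5)
  after f': (1 4 5)(2 6 3 7)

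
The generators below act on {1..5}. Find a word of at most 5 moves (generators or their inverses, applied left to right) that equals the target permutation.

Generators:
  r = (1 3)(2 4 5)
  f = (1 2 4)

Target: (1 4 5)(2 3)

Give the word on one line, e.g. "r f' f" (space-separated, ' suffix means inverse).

  after f': (1 4 2)
  after r': (1 2 3)(4 5)
  after f: (1 4 5)(2 3)

f' r' f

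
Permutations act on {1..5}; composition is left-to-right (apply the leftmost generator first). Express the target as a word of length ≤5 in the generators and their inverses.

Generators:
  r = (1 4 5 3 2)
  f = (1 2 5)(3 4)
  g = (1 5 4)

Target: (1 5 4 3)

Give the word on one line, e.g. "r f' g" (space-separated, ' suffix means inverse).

g' f' r'

  after g': (1 4 5)
  after f': (1 3 4 2)
  after r': (1 5 4 3)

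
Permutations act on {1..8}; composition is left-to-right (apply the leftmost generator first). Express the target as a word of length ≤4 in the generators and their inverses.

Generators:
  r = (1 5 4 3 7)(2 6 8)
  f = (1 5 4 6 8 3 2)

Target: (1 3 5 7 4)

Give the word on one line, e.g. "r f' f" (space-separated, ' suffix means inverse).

r r r

  after r: (1 5 4 3 7)(2 6 8)
  after r: (1 4 7 5 3)(2 8 6)
  after r: (1 3 5 7 4)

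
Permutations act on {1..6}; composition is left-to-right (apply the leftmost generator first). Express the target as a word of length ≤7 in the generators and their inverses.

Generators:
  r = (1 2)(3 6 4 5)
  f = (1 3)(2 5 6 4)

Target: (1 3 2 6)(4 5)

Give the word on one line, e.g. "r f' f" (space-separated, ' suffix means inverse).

  after r: (1 2)(3 6 4 5)
  after f': (1 4 2 3 5)
  after r: (1 5 2 6 4)
  after f: (1 6 2 4 3)
  after r': (1 3 2 6)(4 5)

r f' r f r'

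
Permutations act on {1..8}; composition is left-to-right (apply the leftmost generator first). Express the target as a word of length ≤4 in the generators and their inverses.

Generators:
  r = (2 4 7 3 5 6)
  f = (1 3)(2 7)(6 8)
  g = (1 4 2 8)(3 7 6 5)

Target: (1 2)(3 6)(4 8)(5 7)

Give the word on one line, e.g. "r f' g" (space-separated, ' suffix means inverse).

g' g'

  after g': (1 8 2 4)(3 5 6 7)
  after g': (1 2)(3 6)(4 8)(5 7)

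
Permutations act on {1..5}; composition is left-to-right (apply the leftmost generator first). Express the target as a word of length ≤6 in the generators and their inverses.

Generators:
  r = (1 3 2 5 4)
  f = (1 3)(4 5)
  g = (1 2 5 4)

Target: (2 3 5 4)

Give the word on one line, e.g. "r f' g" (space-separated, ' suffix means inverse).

f' g g g f'

  after f': (1 3)(4 5)
  after g: (1 3 2 5)
  after g: (1 3 5 2 4)
  after g: (1 3 4 2)
  after f': (2 3 5 4)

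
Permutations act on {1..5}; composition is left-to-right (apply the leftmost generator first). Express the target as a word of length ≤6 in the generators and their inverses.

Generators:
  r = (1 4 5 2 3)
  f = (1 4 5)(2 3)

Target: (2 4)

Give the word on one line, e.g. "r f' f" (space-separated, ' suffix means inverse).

  after r: (1 4 5 2 3)
  after f: (1 5 3 4)
  after r: (1 2 3 5)
  after r: (1 3 2)(4 5)
  after r: (2 4)

r f r r r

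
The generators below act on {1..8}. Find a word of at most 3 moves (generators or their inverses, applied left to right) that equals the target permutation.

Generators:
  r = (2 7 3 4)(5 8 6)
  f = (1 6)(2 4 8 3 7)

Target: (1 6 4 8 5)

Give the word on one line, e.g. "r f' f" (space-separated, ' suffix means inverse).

r' f'

  after r': (2 4 3 7)(5 6 8)
  after f': (1 6 4 8 5)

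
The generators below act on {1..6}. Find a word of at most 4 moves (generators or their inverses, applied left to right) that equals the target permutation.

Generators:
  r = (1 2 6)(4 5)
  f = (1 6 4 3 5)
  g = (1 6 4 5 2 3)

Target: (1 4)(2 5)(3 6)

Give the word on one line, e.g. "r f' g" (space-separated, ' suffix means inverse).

  after r': (1 6 2)(4 5)
  after g': (2 3)(5 6)
  after r': (1 6 4 5 2 3)
  after f: (1 4)(2 5)(3 6)

r' g' r' f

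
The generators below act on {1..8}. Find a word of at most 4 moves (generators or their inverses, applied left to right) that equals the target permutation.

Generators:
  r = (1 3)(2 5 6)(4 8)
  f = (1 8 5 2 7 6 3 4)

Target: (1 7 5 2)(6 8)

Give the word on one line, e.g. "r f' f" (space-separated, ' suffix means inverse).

  after r: (1 3)(2 5 6)(4 8)
  after f': (1 6 5 7 2 8 3 4)
  after f': (1 7 5 2)(6 8)

r f' f'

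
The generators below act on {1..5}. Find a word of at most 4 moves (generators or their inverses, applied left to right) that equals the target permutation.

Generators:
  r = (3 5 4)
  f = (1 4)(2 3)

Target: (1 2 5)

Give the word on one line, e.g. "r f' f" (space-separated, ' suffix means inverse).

f' r f

  after f': (1 4)(2 3)
  after r: (1 3 2 5 4)
  after f: (1 2 5)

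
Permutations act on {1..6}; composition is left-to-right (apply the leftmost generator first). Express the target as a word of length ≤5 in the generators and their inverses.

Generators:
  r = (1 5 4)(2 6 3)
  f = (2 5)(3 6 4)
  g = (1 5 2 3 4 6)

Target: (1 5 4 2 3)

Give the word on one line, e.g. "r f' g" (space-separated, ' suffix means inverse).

g' f r'

  after g': (1 6 4 3 2 5)
  after f: (1 4 6 3 5)
  after r': (1 5 4 2 3)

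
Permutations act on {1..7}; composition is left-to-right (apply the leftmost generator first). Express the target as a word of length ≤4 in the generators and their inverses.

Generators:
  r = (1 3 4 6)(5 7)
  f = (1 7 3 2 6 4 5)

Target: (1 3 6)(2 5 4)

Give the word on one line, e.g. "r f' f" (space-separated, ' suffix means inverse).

  after f': (1 5 4 6 2 3 7)
  after f': (1 4 2 7 5 6 3)
  after r': (1 3 6)(2 5 4)

f' f' r'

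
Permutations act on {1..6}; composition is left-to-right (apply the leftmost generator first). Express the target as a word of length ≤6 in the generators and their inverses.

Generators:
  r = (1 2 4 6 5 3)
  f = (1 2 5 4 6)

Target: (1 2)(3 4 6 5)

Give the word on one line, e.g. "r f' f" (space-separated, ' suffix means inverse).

  after f': (1 6 4 5 2)
  after f': (1 4 2 6 5)
  after r: (1 6 3)(2 5)
  after f': (1 4 5)(3 6)
  after r': (1 2)(3 4 6 5)

f' f' r f' r'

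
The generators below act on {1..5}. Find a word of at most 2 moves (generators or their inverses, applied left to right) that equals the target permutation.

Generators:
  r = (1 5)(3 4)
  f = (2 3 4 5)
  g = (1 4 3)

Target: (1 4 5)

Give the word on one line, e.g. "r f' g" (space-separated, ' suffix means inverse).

g' r

  after g': (1 3 4)
  after r: (1 4 5)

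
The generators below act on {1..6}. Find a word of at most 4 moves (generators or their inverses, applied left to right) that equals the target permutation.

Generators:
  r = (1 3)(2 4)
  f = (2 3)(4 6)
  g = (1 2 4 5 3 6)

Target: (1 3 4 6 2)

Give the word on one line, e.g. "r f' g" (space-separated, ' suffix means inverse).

f r'

  after f: (2 3)(4 6)
  after r': (1 3 4 6 2)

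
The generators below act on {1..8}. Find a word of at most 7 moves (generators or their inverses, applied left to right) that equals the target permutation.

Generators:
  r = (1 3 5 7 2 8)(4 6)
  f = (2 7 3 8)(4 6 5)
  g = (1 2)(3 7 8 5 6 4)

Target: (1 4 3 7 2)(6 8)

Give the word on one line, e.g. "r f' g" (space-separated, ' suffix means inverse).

  after r: (1 3 5 7 2 8)(4 6)
  after f': (1 7 8)(2 3 6 5)
  after r': (1 5 7 2)(3 4 6)
  after g: (1 6 7)(5 8)
  after g: (1 4 3 7 2)(6 8)

r f' r' g g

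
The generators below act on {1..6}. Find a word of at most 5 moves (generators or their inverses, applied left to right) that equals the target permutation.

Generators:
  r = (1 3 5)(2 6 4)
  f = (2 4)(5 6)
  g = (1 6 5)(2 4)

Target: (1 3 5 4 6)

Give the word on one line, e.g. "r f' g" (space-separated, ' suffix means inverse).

  after f: (2 4)(5 6)
  after r': (1 5 2 6 3)
  after r': (1 3 5 4 6)

f r' r'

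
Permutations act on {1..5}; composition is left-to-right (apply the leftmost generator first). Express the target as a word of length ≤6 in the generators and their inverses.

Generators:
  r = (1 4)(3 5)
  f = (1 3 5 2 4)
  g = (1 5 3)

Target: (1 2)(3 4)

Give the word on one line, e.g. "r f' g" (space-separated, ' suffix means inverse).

f' f' g' g'

  after f': (1 4 2 5 3)
  after f': (1 2 3 4 5)
  after g': (1 2 5 3 4)
  after g': (1 2)(3 4)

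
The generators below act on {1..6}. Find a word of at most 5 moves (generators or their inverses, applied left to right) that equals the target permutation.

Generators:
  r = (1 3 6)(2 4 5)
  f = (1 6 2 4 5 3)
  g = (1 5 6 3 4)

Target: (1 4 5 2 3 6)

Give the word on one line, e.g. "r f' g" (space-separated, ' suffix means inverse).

  after r': (1 6 3)(2 5 4)
  after f': (2 4 6 5)
  after g': (1 4 5 2 3 6)

r' f' g'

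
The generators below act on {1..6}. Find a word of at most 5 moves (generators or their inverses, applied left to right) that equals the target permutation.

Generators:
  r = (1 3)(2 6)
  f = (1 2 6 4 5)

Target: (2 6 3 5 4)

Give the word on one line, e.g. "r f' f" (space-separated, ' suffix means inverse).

r f' r'

  after r: (1 3)(2 6)
  after f': (1 3 5 4 6)
  after r': (2 6 3 5 4)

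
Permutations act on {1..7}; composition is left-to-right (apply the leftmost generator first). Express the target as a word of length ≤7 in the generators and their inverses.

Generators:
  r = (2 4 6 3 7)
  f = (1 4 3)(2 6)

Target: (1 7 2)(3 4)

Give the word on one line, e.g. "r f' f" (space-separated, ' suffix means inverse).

  after f': (1 3 4)(2 6)
  after f': (1 4 3)
  after r': (1 2 7 3)(4 6)
  after r': (1 7 6 2 3)
  after f: (1 7 2)(3 4)

f' f' r' r' f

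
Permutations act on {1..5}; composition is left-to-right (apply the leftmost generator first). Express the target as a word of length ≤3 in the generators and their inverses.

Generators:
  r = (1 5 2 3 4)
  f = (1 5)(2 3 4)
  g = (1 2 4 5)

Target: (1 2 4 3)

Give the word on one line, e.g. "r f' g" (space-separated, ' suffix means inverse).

  after f: (1 5)(2 3 4)
  after r: (1 2 4 3)

f r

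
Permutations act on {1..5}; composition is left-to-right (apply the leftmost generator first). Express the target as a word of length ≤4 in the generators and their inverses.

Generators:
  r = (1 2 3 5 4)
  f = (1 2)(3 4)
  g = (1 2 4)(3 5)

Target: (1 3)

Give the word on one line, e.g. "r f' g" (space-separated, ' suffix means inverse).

r r g' r'

  after r: (1 2 3 5 4)
  after r: (1 3 4 2 5)
  after g': (1 5 4)(2 3)
  after r': (1 3)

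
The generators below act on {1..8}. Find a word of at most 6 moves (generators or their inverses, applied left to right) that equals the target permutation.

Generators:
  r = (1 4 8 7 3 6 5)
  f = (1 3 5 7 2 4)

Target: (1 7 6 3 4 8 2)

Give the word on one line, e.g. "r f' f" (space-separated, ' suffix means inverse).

f' r f r

  after f': (1 4 2 7 5 3)
  after r: (1 8 7)(2 3 4)(5 6)
  after f: (1 8 2 5 6 7 3)
  after r: (1 7 6 3 4 8 2)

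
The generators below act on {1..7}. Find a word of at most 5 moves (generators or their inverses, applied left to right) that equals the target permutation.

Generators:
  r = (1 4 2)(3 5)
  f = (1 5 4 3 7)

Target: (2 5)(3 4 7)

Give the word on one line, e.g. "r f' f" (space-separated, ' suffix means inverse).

r' f' r' r'

  after r': (1 2 4)(3 5)
  after f': (1 2 5 4 7 3)
  after r': (1 4 7 5)(2 3)
  after r': (2 5)(3 4 7)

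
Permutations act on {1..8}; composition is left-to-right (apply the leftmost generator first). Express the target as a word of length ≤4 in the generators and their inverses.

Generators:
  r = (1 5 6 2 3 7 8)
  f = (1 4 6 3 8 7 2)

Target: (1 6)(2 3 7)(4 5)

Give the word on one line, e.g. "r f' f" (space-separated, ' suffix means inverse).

f' r f'

  after f': (1 2 7 8 3 6 4)
  after r: (1 3 2 8 7)(4 5 6)
  after f': (1 6)(2 3 7)(4 5)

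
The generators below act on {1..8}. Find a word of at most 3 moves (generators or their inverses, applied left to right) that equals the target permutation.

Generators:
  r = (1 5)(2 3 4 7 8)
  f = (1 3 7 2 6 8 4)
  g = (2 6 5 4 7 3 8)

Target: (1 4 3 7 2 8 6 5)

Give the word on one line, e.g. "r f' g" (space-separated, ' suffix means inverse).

r g

  after r: (1 5)(2 3 4 7 8)
  after g: (1 4 3 7 2 8 6 5)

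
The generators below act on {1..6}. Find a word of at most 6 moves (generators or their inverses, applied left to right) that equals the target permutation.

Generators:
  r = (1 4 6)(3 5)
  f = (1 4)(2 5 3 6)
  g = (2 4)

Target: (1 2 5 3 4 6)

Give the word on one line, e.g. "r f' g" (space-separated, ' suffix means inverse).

  after f: (1 4)(2 5 3 6)
  after g: (1 2 5 3 6 4)
  after r: (1 2 3)
  after r: (1 2 5 3 4 6)

f g r r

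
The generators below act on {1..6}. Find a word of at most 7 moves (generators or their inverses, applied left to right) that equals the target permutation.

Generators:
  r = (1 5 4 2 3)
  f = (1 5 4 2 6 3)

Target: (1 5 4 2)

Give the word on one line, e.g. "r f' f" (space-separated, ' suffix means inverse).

r f' r' f f

  after r: (1 5 4 2 3)
  after f': (2 6)
  after r': (1 3 2 6 4 5)
  after f: (2 3 6)
  after f: (1 5 4 2)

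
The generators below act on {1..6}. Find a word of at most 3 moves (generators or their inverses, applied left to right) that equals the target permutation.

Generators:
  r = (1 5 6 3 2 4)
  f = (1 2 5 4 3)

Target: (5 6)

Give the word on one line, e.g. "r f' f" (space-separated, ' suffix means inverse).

  after r: (1 5 6 3 2 4)
  after f': (1 2 5 6 4 3)
  after f': (5 6)

r f' f'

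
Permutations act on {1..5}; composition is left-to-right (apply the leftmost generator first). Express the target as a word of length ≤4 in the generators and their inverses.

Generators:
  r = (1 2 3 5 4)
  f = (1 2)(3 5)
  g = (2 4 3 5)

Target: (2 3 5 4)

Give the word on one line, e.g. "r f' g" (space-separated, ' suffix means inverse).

  after f': (1 2)(3 5)
  after r': (2 4 5)
  after g: (2 3 5 4)

f' r' g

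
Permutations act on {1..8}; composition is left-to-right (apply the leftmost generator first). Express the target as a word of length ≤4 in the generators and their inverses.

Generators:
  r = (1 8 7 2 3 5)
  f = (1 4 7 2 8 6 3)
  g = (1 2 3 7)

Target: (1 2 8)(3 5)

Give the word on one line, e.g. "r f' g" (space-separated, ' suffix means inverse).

g g r'

  after g: (1 2 3 7)
  after g: (1 3)(2 7)
  after r': (1 2 8)(3 5)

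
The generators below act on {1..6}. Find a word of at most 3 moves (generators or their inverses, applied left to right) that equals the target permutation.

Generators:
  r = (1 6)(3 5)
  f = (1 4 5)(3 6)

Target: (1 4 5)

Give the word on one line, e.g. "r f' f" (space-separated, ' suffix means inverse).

  after f': (1 5 4)(3 6)
  after f': (1 4 5)

f' f'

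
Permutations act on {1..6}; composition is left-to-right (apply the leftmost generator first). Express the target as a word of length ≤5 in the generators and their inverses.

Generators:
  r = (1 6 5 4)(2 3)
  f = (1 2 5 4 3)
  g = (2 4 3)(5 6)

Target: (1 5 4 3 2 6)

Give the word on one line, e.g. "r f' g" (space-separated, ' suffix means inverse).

g r' r'

  after g: (2 4 3)(5 6)
  after r': (1 4 2 5)
  after r': (1 5 4 3 2 6)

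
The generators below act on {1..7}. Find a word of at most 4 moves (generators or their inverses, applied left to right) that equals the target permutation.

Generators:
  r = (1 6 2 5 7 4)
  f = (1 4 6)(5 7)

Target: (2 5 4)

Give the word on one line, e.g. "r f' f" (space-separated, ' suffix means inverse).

  after f: (1 4 6)(5 7)
  after r: (2 5 4)

f r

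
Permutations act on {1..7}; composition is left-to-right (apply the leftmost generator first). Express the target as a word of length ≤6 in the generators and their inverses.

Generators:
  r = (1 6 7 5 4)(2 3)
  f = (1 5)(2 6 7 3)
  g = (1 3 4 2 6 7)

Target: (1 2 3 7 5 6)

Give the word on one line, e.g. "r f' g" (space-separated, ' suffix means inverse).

  after f': (1 5)(2 3 7 6)
  after g: (1 5 3)(2 4)
  after r: (1 4 3 6 7 5 2)
  after g: (1 2 3 7 5 6)

f' g r g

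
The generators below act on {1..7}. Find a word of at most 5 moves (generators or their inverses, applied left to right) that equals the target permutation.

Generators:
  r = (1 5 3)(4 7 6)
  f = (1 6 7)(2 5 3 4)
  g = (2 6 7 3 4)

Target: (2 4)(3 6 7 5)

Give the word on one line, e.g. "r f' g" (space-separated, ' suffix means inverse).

  after g: (2 6 7 3 4)
  after f': (1 7 5 2)
  after r: (1 6 4 7 3)(2 5)
  after f': (3 7 5 4 6)
  after g': (2 4)(3 6 7 5)

g f' r f' g'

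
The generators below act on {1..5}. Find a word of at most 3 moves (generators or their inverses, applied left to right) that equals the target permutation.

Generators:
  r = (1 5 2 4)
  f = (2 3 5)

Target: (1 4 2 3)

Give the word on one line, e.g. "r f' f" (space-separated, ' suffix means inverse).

  after f': (2 5 3)
  after f': (2 3 5)
  after r': (1 4 2 3)

f' f' r'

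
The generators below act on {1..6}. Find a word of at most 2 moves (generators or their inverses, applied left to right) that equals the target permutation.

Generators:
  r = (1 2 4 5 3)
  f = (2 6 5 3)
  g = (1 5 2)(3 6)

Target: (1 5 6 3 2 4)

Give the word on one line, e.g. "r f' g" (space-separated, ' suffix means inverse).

r g'

  after r: (1 2 4 5 3)
  after g': (1 5 6 3 2 4)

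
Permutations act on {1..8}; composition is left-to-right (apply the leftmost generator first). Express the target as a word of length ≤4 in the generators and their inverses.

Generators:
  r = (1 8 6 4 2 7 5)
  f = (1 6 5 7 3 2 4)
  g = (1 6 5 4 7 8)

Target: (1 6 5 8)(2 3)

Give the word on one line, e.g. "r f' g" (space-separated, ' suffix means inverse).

f' r'

  after f': (1 4 2 3 7 5 6)
  after r': (1 6 5 8)(2 3)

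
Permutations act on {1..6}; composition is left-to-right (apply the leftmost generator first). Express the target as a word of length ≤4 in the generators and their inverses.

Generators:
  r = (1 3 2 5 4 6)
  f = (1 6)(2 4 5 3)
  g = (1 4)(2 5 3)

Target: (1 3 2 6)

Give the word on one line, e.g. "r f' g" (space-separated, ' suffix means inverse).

  after f': (1 6)(2 3 5 4)
  after r': (1 4 3 2)
  after r': (1 5 2 6 4)
  after g: (1 3 2 6)

f' r' r' g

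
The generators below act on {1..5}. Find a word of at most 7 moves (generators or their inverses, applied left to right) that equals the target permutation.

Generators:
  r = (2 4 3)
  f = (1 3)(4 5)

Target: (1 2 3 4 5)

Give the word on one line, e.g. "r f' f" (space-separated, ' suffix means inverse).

  after r': (2 3 4)
  after f': (1 3 5 4 2)
  after r': (1 4 3 5 2)
  after r': (1 2)(3 5)
  after f: (1 2 3 4 5)

r' f' r' r' f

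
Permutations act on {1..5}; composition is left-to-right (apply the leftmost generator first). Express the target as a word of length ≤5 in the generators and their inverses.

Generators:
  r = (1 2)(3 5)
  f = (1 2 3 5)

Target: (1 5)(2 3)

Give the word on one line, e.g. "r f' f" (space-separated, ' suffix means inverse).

  after f': (1 5 3 2)
  after r': (1 3)
  after f: (1 5)(2 3)

f' r' f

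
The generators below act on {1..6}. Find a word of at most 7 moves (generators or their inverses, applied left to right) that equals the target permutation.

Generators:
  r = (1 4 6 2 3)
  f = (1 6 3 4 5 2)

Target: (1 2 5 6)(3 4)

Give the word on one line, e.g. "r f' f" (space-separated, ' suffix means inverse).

r r f r f'

  after r: (1 4 6 2 3)
  after r: (1 6 3 4 2)
  after f: (1 3 5 2 6 4)
  after r: (3 5)
  after f': (1 2 5 6)(3 4)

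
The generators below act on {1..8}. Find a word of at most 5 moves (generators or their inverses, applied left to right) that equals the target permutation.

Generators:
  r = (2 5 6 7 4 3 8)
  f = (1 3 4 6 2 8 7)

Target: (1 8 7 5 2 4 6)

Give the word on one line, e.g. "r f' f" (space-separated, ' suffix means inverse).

  after f': (1 7 8 2 6 4 3)
  after f': (1 8 6 3 7 2 4)
  after f': (1 2 3 8 4 7 6)
  after r': (1 8 7 5 2 4 6)

f' f' f' r'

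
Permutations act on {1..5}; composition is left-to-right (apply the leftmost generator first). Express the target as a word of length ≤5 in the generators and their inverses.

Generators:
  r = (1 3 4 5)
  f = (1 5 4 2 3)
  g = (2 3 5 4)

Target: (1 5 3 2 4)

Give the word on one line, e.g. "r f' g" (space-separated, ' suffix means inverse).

  after r': (1 5 4 3)
  after g: (1 4 5 2 3)
  after r': (1 3 5 2)
  after r': (2 5)(3 4)
  after f: (1 5 3 2 4)

r' g r' r' f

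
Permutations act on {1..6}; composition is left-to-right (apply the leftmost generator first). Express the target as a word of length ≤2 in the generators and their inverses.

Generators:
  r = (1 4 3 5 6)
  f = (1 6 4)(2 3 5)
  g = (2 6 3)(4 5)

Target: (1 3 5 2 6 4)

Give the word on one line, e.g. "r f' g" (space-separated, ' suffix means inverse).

r' g

  after r': (1 6 5 3 4)
  after g: (1 3 5 2 6 4)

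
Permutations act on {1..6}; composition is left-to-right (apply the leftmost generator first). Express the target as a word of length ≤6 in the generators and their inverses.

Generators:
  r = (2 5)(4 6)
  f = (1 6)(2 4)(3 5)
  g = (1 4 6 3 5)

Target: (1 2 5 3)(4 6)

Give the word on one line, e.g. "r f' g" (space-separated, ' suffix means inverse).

  after f: (1 6)(2 4)(3 5)
  after r': (1 4 5 3 2 6)
  after f: (1 2)(3 4)
  after g': (1 2 5 3)(4 6)

f r' f g'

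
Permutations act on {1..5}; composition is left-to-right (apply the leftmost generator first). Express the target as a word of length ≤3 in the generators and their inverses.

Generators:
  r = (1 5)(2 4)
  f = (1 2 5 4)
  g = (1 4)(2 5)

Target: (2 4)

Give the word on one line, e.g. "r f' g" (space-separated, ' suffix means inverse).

f' g

  after f': (1 4 5 2)
  after g: (2 4)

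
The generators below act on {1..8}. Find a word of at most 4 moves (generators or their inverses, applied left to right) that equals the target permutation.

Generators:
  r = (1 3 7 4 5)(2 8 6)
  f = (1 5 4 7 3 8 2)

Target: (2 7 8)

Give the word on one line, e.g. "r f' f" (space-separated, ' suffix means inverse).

  after r': (1 5 4 7 3)(2 6 8)
  after r': (1 4 3 5 7)(2 8 6)
  after f': (1 5 4 7 2 3)(6 8)
  after r: (2 7 8)

r' r' f' r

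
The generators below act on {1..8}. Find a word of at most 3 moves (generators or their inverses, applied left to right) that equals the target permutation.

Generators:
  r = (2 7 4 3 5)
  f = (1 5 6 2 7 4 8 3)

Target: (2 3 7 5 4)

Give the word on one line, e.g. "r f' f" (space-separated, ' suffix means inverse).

r' r'

  after r': (2 5 3 4 7)
  after r': (2 3 7 5 4)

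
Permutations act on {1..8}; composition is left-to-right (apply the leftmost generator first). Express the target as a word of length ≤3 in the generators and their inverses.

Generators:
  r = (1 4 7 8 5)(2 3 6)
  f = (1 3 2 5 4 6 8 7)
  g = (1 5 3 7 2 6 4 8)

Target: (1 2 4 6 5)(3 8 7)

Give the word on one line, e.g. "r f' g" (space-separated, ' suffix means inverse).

  after g: (1 5 3 7 2 6 4 8)
  after f': (1 2 4 6 5)(3 8 7)

g f'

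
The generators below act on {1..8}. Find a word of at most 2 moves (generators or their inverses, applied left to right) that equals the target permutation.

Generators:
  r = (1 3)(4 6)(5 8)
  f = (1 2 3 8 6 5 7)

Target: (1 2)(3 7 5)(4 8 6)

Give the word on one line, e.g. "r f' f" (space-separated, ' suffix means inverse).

  after r: (1 3)(4 6)(5 8)
  after f': (1 2)(3 7 5)(4 8 6)

r f'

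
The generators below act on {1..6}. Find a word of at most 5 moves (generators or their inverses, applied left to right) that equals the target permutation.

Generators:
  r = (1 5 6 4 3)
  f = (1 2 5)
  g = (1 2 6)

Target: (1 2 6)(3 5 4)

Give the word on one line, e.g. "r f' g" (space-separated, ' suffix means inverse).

  after f: (1 2 5)
  after g': (2 5 6)
  after r: (1 5 4 3)(2 6)
  after f': (1 2 6)(3 5 4)

f g' r f'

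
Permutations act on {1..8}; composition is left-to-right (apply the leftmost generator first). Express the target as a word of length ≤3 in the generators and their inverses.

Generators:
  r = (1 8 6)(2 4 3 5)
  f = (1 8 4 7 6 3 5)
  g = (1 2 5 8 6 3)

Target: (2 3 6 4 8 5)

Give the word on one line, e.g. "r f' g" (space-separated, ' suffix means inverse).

  after r: (1 8 6)(2 4 3 5)
  after g: (1 6 2 4)(3 8)
  after r: (2 3 6 4 8 5)

r g r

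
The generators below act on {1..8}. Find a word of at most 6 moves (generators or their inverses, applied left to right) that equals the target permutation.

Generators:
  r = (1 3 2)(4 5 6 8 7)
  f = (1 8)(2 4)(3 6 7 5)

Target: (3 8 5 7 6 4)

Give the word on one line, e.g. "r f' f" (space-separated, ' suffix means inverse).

  after f: (1 8)(2 4)(3 6 7 5)
  after r': (1 6 8 2 7 4 3 5)
  after f: (1 7 2 5 8 4 6)
  after r': (1 8 7 3)(2 4 5 6)
  after f: (3 8 5 7 6 4)

f r' f r' f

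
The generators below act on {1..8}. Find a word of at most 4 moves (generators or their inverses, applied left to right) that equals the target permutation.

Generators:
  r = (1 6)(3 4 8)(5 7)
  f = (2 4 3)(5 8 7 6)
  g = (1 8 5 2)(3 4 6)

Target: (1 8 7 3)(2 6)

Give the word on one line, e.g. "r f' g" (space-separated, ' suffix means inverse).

  after f: (2 4 3)(5 8 7 6)
  after g: (1 8 7 3)(2 6)

f g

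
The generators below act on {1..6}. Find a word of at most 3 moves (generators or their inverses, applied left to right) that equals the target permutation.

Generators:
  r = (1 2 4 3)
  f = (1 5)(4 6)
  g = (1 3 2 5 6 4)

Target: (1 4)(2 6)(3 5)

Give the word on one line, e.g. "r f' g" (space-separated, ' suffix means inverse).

  after r': (1 3 4 2)
  after g': (2 4 3 6 5)
  after g': (1 4)(2 6)(3 5)

r' g' g'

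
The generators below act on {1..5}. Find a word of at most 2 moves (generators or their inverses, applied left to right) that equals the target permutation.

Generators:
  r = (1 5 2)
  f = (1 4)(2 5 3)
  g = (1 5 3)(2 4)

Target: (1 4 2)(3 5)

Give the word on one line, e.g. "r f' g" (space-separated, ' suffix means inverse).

  after f: (1 4)(2 5 3)
  after r': (1 4 2)(3 5)

f r'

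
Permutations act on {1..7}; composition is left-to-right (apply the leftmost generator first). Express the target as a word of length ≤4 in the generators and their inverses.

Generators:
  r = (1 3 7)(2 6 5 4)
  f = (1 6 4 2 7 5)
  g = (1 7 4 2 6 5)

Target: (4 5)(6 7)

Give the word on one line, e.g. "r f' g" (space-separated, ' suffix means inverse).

  after g': (1 5 6 2 4 7)
  after f: (4 5)(6 7)

g' f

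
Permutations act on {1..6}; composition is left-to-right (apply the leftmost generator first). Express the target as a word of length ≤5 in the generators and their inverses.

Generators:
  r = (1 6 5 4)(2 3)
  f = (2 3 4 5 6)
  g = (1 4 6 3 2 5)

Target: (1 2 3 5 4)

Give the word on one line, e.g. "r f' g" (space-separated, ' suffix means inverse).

r' f' r

  after r': (1 4 5 6)(2 3)
  after f': (1 3 6)
  after r: (1 2 3 5 4)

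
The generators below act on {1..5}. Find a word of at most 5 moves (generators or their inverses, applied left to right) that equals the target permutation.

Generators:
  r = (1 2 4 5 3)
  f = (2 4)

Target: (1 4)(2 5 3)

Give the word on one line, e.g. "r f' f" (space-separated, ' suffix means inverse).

  after r': (1 3 5 4 2)
  after f: (1 3 5 2)
  after r': (1 5)(2 3 4)
  after r': (1 4)(2 5 3)

r' f r' r'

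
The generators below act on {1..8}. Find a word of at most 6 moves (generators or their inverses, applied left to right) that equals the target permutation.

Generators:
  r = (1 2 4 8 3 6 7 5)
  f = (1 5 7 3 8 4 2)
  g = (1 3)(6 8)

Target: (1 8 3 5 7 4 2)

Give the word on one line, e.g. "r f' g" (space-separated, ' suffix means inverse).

f r g' r'

  after f: (1 5 7 3 8 4 2)
  after r: (6 7)
  after g': (1 3)(6 7 8)
  after r': (1 8 3 5 7 4 2)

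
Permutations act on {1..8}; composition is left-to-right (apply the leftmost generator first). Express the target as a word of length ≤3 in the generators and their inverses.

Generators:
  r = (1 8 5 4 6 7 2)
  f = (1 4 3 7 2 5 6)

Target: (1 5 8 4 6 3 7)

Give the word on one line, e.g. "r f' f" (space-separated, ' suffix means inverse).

  after r': (1 2 7 6 4 5 8)
  after f: (1 5 8 4 6 3 7)

r' f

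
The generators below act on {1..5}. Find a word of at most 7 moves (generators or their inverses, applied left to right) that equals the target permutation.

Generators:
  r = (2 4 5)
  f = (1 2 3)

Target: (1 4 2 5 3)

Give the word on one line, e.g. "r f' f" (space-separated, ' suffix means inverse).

f r' f' r' f

  after f: (1 2 3)
  after r': (1 5 4 2 3)
  after f': (1 5 4)
  after r': (1 4)(2 5)
  after f: (1 4 2 5 3)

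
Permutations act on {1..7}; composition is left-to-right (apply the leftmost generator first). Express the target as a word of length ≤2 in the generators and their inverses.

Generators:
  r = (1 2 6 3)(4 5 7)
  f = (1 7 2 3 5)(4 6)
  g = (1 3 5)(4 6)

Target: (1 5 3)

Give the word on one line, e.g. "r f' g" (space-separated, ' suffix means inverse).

g g

  after g: (1 3 5)(4 6)
  after g: (1 5 3)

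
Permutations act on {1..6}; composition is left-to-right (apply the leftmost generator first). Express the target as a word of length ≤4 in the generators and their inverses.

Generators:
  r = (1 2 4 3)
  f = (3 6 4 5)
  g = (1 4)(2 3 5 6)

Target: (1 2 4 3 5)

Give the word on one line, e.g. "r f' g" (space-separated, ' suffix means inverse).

  after f: (3 6 4 5)
  after r': (1 3 6 2)(4 5)
  after g': (1 2 4 3 5)

f r' g'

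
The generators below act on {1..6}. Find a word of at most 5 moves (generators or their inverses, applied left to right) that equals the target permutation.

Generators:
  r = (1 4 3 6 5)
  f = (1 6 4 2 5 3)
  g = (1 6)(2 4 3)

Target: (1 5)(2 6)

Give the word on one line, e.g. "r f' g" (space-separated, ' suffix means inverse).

  after r: (1 4 3 6 5)
  after g: (1 3)(2 4)(5 6)
  after f': (1 5)(2 6)

r g f'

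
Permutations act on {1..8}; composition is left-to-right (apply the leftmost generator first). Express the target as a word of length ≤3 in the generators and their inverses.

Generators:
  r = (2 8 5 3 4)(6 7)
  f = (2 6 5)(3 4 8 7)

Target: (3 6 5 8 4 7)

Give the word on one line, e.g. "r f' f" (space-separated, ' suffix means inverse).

  after r: (2 8 5 3 4)(6 7)
  after r: (2 5 4 8 3)
  after f: (3 6 5 8 4 7)

r r f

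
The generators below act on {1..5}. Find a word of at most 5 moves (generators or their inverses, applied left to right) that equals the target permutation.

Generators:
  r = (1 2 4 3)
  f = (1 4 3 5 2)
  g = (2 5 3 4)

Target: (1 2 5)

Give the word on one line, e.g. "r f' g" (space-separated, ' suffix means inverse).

  after g: (2 5 3 4)
  after r': (1 3 2 5 4)
  after r': (1 4 3)(2 5)
  after r': (1 2 5)

g r' r' r'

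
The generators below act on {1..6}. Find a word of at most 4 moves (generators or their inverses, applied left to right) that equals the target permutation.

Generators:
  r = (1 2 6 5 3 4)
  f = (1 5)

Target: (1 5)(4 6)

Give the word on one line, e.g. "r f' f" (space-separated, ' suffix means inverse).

r r f r

  after r: (1 2 6 5 3 4)
  after r: (1 6 3)(2 5 4)
  after f: (1 6 3 5 4 2)
  after r: (1 5)(4 6)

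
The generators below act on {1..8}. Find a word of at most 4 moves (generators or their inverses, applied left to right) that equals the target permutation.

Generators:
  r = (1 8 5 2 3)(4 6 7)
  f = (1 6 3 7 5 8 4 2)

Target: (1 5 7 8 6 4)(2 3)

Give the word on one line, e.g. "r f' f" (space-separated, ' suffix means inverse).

r f r' f

  after r: (1 8 5 2 3)(4 6 7)
  after f: (1 4 3 6 5)(2 7)
  after r': (1 7 5 3 4 2 6 8)
  after f: (1 5 7 8 6 4)(2 3)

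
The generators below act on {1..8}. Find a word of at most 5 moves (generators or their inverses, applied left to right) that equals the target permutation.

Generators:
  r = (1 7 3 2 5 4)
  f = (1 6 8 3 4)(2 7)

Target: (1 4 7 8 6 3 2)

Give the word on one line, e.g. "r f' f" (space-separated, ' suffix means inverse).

  after r: (1 7 3 2 5 4)
  after f': (1 2 5 3 7 8 6)
  after r: (1 5 2 4)(6 7 8)
  after r: (1 4 7 8 6 3 2)

r f' r r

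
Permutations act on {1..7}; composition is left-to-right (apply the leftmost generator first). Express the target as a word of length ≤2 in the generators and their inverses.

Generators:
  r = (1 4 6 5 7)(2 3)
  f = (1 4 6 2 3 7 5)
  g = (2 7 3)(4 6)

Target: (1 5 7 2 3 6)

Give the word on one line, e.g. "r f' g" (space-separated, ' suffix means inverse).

  after g: (2 7 3)(4 6)
  after f': (1 5 7 2 3 6)

g f'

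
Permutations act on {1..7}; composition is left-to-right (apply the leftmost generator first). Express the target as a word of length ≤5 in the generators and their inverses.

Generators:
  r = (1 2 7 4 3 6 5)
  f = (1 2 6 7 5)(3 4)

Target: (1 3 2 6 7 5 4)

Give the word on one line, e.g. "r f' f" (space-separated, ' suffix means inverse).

r r r r

  after r: (1 2 7 4 3 6 5)
  after r: (1 7 3 5 2 4 6)
  after r: (1 4 5 7 6 2 3)
  after r: (1 3 2 6 7 5 4)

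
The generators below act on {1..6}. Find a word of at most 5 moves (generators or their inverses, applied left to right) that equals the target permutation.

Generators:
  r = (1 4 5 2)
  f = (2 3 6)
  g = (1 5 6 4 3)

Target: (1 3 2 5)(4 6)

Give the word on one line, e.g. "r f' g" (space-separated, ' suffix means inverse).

  after f: (2 3 6)
  after g: (1 5 6 2)(3 4)
  after f': (1 5 3 4 2)
  after g: (1 6 4 2 5)
  after f': (1 3 2 5)(4 6)

f g f' g f'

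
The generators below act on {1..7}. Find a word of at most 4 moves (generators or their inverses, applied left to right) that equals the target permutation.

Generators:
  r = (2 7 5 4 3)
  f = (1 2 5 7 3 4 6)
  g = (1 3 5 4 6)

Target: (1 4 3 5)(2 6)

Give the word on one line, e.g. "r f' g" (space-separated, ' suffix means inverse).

r' g' r' f'

  after r': (2 3 4 5 7)
  after g': (1 6 4 3 5 7 2)
  after r': (1 6 5 2)(3 7)
  after f': (1 4 3 5)(2 6)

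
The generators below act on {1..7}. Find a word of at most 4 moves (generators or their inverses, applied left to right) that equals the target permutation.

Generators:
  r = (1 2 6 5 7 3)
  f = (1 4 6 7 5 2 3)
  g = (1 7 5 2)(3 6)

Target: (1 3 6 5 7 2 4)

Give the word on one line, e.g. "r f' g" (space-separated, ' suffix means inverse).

  after g: (1 7 5 2)(3 6)
  after r: (1 3 5 6)
  after r: (2 6)(3 7)
  after f': (1 3 6 5 7 2 4)

g r r f'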